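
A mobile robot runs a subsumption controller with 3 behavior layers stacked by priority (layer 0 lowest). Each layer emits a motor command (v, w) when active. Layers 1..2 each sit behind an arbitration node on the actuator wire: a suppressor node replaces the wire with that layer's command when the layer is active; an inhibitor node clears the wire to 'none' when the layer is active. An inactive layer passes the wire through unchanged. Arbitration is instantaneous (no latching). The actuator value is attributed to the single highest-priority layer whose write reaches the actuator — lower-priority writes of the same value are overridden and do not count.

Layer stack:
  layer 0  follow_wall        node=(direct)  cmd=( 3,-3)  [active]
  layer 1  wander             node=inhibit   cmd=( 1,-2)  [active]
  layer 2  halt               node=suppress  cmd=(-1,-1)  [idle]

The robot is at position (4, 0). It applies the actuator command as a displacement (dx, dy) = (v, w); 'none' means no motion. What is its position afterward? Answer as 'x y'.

L0 follow_wall: active, feeds wire = (3, -3)
L1 wander: active, inhibitor → wire = none
L2 halt: idle → wire stays none
actuator = none
position: (4, 0) + none = (4, 0)

4 0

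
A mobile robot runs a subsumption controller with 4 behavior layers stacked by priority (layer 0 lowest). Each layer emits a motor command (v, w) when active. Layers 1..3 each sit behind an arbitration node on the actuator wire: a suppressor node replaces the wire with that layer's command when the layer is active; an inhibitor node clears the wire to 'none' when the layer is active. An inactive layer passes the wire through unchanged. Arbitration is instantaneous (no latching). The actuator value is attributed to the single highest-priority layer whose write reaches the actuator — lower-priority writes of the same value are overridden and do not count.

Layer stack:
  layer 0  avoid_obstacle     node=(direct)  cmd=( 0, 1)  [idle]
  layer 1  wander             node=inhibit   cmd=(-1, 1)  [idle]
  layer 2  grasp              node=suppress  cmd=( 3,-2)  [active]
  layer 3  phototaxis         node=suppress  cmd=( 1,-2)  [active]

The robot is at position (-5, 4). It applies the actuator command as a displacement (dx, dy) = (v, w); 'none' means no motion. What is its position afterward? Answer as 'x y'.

-4 2

[0] avoid_obstacle off; wire := none
[1] wander off; pass none
[2] grasp on (suppress); wire := (3, -2)
[3] phototaxis on (suppress); wire := (1, -2)
output (1, -2)
position: (-5, 4) + (1, -2) = (-4, 2)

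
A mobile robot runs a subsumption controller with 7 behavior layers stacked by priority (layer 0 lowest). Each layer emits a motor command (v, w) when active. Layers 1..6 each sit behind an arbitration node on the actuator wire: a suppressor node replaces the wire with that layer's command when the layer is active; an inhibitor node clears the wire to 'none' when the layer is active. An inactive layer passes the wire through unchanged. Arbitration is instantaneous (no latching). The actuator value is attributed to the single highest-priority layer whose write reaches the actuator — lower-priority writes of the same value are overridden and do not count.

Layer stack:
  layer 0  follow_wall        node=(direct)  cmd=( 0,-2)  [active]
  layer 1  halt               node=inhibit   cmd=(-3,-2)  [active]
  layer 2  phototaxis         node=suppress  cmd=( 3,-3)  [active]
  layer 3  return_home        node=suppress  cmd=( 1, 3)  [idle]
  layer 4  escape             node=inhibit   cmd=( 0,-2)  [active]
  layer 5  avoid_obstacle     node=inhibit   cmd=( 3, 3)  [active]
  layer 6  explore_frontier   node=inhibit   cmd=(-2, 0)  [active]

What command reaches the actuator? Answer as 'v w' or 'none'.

[0] follow_wall on; wire := (0, -2)
[1] halt on (inhibit); wire := none
[2] phototaxis on (suppress); wire := (3, -3)
[3] return_home off; pass (3, -3)
[4] escape on (inhibit); wire := none
[5] avoid_obstacle on (inhibit); wire := none
[6] explore_frontier on (inhibit); wire := none
output none

none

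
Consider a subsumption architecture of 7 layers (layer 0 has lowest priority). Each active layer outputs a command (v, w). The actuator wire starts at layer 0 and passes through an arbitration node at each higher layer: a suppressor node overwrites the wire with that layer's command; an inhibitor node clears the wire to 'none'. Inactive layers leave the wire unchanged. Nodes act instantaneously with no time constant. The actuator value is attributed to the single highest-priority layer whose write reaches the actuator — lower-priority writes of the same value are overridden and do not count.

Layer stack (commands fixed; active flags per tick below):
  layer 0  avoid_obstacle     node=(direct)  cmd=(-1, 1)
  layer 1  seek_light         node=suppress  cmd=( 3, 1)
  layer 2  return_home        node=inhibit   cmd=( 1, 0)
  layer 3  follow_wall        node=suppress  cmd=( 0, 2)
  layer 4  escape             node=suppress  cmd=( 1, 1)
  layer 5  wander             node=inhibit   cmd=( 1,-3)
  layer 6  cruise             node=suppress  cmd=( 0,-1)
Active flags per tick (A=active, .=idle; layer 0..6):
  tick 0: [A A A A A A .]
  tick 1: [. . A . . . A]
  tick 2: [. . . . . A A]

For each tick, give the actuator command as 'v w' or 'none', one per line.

tick 0:
  layer 0 (avoid_obstacle) active — direct: (-1, 1)
  layer 1 (seek_light) active — suppresses: (3, 1)
  layer 2 (return_home) active — inhibits: none
  layer 3 (follow_wall) active — suppresses: (0, 2)
  layer 4 (escape) active — suppresses: (1, 1)
  layer 5 (wander) active — inhibits: none
  layer 6 (cruise) idle — unchanged: none
  → actuator none
tick 1:
  layer 0 (avoid_obstacle) idle — none
  layer 1 (seek_light) idle — unchanged: none
  layer 2 (return_home) active — inhibits: none
  layer 3 (follow_wall) idle — unchanged: none
  layer 4 (escape) idle — unchanged: none
  layer 5 (wander) idle — unchanged: none
  layer 6 (cruise) active — suppresses: (0, -1)
  → actuator (0, -1)
tick 2:
  layer 0 (avoid_obstacle) idle — none
  layer 1 (seek_light) idle — unchanged: none
  layer 2 (return_home) idle — unchanged: none
  layer 3 (follow_wall) idle — unchanged: none
  layer 4 (escape) idle — unchanged: none
  layer 5 (wander) active — inhibits: none
  layer 6 (cruise) active — suppresses: (0, -1)
  → actuator (0, -1)

none
0 -1
0 -1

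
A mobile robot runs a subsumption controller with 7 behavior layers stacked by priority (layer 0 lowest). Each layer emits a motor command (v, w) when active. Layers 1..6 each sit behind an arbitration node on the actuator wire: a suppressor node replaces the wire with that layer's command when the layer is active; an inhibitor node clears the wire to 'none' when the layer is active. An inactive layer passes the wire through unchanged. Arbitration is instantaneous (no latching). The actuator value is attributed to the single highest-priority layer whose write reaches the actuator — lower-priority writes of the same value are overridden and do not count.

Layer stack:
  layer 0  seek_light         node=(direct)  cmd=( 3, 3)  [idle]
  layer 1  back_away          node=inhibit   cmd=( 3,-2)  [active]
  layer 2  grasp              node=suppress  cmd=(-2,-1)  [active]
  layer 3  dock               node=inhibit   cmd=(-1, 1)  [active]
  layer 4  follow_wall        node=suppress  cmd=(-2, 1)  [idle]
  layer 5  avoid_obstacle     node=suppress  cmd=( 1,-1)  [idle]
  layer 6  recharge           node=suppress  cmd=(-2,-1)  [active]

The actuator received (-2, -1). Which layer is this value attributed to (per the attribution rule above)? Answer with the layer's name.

recharge

L0 seek_light: idle → wire = none
L1 back_away: active, inhibitor → wire = none
L2 grasp: active, suppressor → wire = (-2, -1)
L3 dock: active, inhibitor → wire = none
L4 follow_wall: idle → wire stays none
L5 avoid_obstacle: idle → wire stays none
L6 recharge: active, suppressor → wire = (-2, -1)
actuator = (-2, -1)
last writer: layer 6 = recharge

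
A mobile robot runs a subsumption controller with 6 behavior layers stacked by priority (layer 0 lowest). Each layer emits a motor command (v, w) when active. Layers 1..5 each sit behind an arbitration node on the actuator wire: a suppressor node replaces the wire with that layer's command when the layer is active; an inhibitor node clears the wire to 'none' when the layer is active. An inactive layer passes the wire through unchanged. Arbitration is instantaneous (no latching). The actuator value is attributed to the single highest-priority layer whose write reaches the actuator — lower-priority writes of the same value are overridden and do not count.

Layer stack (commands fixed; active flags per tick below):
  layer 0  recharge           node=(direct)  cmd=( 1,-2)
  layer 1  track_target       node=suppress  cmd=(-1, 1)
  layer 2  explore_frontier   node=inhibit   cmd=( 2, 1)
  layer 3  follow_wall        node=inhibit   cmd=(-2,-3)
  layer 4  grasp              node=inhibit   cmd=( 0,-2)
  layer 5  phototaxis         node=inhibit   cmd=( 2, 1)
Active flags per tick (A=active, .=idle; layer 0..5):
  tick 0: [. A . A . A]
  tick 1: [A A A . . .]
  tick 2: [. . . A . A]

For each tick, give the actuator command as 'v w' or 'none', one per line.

tick 0:
  layer 0 (recharge) idle — none
  layer 1 (track_target) active — suppresses: (-1, 1)
  layer 2 (explore_frontier) idle — unchanged: (-1, 1)
  layer 3 (follow_wall) active — inhibits: none
  layer 4 (grasp) idle — unchanged: none
  layer 5 (phototaxis) active — inhibits: none
  → actuator none
tick 1:
  layer 0 (recharge) active — direct: (1, -2)
  layer 1 (track_target) active — suppresses: (-1, 1)
  layer 2 (explore_frontier) active — inhibits: none
  layer 3 (follow_wall) idle — unchanged: none
  layer 4 (grasp) idle — unchanged: none
  layer 5 (phototaxis) idle — unchanged: none
  → actuator none
tick 2:
  layer 0 (recharge) idle — none
  layer 1 (track_target) idle — unchanged: none
  layer 2 (explore_frontier) idle — unchanged: none
  layer 3 (follow_wall) active — inhibits: none
  layer 4 (grasp) idle — unchanged: none
  layer 5 (phototaxis) active — inhibits: none
  → actuator none

none
none
none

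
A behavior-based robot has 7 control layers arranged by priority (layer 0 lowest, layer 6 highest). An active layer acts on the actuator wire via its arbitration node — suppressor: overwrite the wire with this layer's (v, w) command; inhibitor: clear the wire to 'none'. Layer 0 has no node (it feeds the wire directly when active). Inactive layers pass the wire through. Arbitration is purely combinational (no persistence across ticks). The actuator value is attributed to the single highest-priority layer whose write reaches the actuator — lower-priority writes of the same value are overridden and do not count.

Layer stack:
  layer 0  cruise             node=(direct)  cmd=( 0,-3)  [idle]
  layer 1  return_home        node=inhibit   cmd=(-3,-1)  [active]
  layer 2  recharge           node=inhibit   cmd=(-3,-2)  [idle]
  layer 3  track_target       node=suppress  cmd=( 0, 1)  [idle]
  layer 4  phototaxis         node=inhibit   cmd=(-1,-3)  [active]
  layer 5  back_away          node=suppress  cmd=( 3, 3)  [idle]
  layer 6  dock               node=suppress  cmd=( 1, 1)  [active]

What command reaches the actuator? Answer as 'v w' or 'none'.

1 1

layer 0 (cruise) idle — none
layer 1 (return_home) active — inhibits: none
layer 2 (recharge) idle — unchanged: none
layer 3 (track_target) idle — unchanged: none
layer 4 (phototaxis) active — inhibits: none
layer 5 (back_away) idle — unchanged: none
layer 6 (dock) active — suppresses: (1, 1)
→ actuator (1, 1)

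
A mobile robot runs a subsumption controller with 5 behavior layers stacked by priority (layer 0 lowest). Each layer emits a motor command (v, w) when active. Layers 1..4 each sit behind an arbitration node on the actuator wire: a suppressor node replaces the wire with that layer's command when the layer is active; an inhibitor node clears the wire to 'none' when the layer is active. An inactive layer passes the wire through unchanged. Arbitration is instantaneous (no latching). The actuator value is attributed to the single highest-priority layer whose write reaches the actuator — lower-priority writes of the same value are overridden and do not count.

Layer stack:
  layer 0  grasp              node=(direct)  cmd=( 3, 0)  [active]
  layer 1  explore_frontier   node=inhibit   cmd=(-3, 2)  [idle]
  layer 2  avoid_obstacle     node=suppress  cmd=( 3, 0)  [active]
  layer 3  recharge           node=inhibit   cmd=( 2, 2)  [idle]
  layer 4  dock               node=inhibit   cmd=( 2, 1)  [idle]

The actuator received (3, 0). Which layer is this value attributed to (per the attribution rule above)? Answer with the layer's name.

[0] grasp on; wire := (3, 0)
[1] explore_frontier off; pass (3, 0)
[2] avoid_obstacle on (suppress); wire := (3, 0)
[3] recharge off; pass (3, 0)
[4] dock off; pass (3, 0)
output (3, 0)
last writer: layer 2 = avoid_obstacle

avoid_obstacle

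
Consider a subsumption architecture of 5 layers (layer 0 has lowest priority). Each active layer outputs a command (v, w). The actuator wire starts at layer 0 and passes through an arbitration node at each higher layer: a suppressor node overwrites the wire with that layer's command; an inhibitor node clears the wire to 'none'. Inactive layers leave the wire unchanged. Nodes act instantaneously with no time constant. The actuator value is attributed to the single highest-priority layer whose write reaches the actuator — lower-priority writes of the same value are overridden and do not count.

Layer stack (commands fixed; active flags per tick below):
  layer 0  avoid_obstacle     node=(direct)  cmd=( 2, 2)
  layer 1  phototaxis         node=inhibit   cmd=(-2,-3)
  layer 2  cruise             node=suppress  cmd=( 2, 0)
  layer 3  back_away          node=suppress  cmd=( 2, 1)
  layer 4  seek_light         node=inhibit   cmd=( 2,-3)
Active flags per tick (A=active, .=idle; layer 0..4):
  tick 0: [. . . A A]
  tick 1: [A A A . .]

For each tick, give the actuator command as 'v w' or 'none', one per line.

none
2 0

tick 0:
  layer 0 (avoid_obstacle) idle — none
  layer 1 (phototaxis) idle — unchanged: none
  layer 2 (cruise) idle — unchanged: none
  layer 3 (back_away) active — suppresses: (2, 1)
  layer 4 (seek_light) active — inhibits: none
  → actuator none
tick 1:
  layer 0 (avoid_obstacle) active — direct: (2, 2)
  layer 1 (phototaxis) active — inhibits: none
  layer 2 (cruise) active — suppresses: (2, 0)
  layer 3 (back_away) idle — unchanged: (2, 0)
  layer 4 (seek_light) idle — unchanged: (2, 0)
  → actuator (2, 0)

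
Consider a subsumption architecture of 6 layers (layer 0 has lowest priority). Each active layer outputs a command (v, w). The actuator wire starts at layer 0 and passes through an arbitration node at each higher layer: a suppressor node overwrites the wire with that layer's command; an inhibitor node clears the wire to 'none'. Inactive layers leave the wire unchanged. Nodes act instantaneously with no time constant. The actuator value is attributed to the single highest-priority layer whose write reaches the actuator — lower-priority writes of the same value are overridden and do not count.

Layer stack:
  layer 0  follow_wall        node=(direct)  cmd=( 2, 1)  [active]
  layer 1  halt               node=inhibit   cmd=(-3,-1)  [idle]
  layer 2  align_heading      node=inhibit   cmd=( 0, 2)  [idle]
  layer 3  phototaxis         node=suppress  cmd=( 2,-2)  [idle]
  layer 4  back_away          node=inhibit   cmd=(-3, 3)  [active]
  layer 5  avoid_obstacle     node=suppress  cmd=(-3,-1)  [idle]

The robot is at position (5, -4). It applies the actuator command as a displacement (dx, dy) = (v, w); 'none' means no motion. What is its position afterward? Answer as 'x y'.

[0] follow_wall on; wire := (2, 1)
[1] halt off; pass (2, 1)
[2] align_heading off; pass (2, 1)
[3] phototaxis off; pass (2, 1)
[4] back_away on (inhibit); wire := none
[5] avoid_obstacle off; pass none
output none
position: (5, -4) + none = (5, -4)

5 -4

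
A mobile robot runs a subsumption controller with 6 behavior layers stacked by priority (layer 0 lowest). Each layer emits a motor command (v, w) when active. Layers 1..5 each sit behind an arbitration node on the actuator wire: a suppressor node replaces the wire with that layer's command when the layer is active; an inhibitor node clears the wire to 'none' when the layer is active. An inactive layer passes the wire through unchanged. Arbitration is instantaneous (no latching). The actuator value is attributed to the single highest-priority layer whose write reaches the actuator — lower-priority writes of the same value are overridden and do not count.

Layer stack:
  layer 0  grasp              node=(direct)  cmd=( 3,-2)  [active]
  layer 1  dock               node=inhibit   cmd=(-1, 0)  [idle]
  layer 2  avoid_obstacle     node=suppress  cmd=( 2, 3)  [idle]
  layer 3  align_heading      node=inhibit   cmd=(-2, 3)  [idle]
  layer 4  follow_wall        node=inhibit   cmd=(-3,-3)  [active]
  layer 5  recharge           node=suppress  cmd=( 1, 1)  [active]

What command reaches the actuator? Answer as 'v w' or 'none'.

L0 grasp: active, feeds wire = (3, -2)
L1 dock: idle → wire stays (3, -2)
L2 avoid_obstacle: idle → wire stays (3, -2)
L3 align_heading: idle → wire stays (3, -2)
L4 follow_wall: active, inhibitor → wire = none
L5 recharge: active, suppressor → wire = (1, 1)
actuator = (1, 1)

1 1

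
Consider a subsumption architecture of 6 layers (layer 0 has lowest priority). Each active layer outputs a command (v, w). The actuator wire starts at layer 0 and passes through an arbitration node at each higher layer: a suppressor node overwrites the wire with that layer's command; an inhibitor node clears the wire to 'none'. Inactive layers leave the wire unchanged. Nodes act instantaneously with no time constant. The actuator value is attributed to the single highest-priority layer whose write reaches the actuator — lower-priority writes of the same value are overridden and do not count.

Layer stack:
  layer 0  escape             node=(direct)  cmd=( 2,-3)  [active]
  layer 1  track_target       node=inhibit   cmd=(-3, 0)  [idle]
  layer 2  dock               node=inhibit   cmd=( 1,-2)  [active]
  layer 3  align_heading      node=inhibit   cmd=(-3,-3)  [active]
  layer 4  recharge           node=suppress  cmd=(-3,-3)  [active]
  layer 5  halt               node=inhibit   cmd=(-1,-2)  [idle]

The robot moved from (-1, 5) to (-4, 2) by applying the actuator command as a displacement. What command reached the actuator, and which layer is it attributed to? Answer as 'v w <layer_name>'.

-3 -3 recharge

displacement = (-4, 2) − (-1, 5) = (-3, -3)
[0] escape on; wire := (2, -3)
[1] track_target off; pass (2, -3)
[2] dock on (inhibit); wire := none
[3] align_heading on (inhibit); wire := none
[4] recharge on (suppress); wire := (-3, -3)
[5] halt off; pass (-3, -3)
output (-3, -3) — from layer 4 (recharge)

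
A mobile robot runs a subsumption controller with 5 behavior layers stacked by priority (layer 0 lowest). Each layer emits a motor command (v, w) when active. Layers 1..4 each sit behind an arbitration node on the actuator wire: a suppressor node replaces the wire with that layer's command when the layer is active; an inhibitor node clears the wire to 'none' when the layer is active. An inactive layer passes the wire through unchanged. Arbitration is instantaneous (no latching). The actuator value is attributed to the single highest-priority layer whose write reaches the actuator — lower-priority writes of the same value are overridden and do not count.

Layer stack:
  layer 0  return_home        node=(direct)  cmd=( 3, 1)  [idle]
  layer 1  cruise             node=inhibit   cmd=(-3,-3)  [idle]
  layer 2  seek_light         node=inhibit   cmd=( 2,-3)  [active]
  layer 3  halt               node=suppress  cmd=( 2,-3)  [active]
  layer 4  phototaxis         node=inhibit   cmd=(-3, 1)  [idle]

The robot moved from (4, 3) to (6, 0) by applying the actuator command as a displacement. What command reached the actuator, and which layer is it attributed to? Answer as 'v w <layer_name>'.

2 -3 halt

displacement = (6, 0) − (4, 3) = (2, -3)
layer 0 (return_home) idle — none
layer 1 (cruise) idle — unchanged: none
layer 2 (seek_light) active — inhibits: none
layer 3 (halt) active — suppresses: (2, -3)
layer 4 (phototaxis) idle — unchanged: (2, -3)
→ actuator (2, -3) — from layer 3 (halt)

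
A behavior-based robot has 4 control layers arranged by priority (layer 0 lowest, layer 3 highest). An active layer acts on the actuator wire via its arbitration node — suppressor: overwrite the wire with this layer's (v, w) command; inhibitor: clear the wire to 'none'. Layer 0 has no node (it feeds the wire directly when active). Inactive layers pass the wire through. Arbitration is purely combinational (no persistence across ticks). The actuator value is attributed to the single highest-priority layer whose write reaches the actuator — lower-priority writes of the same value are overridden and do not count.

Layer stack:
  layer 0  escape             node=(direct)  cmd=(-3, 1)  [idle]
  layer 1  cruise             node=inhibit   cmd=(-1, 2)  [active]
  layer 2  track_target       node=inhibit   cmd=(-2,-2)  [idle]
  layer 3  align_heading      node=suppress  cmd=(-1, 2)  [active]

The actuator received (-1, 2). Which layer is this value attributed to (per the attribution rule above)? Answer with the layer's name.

L0 escape: idle → wire = none
L1 cruise: active, inhibitor → wire = none
L2 track_target: idle → wire stays none
L3 align_heading: active, suppressor → wire = (-1, 2)
actuator = (-1, 2)
last writer: layer 3 = align_heading

align_heading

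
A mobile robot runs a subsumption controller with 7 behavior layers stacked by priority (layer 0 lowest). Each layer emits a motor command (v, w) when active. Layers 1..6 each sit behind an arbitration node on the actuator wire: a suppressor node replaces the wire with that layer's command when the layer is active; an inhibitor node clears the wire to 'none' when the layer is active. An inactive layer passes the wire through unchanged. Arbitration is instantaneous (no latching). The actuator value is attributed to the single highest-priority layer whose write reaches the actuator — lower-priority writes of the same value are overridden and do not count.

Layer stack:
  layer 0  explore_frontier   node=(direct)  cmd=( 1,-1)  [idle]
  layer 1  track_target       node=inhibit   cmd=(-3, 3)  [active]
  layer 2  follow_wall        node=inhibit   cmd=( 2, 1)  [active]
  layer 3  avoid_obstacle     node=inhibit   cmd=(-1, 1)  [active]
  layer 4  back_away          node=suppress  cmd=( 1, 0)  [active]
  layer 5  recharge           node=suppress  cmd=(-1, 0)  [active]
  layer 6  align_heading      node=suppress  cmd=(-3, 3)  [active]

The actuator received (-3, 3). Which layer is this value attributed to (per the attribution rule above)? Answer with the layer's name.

[0] explore_frontier off; wire := none
[1] track_target on (inhibit); wire := none
[2] follow_wall on (inhibit); wire := none
[3] avoid_obstacle on (inhibit); wire := none
[4] back_away on (suppress); wire := (1, 0)
[5] recharge on (suppress); wire := (-1, 0)
[6] align_heading on (suppress); wire := (-3, 3)
output (-3, 3)
last writer: layer 6 = align_heading

align_heading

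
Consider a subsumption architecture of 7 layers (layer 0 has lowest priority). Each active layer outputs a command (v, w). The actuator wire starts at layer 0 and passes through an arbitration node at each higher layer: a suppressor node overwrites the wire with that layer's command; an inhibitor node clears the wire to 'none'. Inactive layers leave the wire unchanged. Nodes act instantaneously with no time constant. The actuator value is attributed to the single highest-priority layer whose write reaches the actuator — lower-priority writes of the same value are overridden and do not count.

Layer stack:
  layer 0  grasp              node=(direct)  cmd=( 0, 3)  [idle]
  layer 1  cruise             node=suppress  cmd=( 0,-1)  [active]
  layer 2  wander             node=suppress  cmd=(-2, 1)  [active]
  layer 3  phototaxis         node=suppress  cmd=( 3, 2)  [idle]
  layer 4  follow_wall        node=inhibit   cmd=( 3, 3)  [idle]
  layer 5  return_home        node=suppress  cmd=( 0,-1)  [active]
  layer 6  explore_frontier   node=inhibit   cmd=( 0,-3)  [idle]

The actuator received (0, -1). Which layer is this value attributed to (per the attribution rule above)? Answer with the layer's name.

[0] grasp off; wire := none
[1] cruise on (suppress); wire := (0, -1)
[2] wander on (suppress); wire := (-2, 1)
[3] phototaxis off; pass (-2, 1)
[4] follow_wall off; pass (-2, 1)
[5] return_home on (suppress); wire := (0, -1)
[6] explore_frontier off; pass (0, -1)
output (0, -1)
last writer: layer 5 = return_home

return_home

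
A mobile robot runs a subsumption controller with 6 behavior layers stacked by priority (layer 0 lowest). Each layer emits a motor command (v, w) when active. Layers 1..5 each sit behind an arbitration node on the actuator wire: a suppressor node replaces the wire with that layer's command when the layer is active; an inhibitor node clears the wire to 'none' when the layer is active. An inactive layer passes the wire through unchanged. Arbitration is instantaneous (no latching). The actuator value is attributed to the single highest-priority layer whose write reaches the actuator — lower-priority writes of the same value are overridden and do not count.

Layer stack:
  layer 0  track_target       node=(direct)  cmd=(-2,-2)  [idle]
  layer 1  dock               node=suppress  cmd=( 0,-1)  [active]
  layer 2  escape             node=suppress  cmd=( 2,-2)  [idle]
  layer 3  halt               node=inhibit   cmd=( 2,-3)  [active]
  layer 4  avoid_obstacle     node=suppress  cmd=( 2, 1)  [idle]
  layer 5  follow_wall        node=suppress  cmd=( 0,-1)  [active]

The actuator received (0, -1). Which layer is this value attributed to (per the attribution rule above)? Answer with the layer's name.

follow_wall

[0] track_target off; wire := none
[1] dock on (suppress); wire := (0, -1)
[2] escape off; pass (0, -1)
[3] halt on (inhibit); wire := none
[4] avoid_obstacle off; pass none
[5] follow_wall on (suppress); wire := (0, -1)
output (0, -1)
last writer: layer 5 = follow_wall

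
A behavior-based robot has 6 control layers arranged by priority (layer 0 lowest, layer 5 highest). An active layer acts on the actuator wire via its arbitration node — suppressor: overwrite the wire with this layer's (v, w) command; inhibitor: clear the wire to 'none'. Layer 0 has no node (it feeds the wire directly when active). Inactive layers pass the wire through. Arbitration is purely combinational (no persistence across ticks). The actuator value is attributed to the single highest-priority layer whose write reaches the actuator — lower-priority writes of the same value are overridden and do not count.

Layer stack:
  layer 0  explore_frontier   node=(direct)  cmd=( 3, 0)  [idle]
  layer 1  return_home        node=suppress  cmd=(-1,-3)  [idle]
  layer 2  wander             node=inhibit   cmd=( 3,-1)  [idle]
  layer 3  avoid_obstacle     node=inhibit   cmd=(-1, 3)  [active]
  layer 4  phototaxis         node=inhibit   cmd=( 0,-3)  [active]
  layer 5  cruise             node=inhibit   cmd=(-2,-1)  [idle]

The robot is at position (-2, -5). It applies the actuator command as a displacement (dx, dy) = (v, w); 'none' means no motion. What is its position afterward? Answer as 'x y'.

-2 -5

L0 explore_frontier: idle → wire = none
L1 return_home: idle → wire stays none
L2 wander: idle → wire stays none
L3 avoid_obstacle: active, inhibitor → wire = none
L4 phototaxis: active, inhibitor → wire = none
L5 cruise: idle → wire stays none
actuator = none
position: (-2, -5) + none = (-2, -5)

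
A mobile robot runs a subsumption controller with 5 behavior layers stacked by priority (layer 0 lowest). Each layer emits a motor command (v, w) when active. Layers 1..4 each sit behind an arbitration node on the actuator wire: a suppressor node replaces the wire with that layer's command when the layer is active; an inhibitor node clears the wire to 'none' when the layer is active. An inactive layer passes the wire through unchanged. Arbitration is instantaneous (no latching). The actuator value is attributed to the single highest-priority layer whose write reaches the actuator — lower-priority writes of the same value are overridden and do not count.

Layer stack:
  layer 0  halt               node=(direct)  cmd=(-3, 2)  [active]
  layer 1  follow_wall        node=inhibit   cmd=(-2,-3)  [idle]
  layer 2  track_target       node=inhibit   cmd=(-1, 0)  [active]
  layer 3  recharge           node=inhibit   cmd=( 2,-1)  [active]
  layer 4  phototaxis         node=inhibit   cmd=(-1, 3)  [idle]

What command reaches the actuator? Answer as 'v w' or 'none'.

L0 halt: active, feeds wire = (-3, 2)
L1 follow_wall: idle → wire stays (-3, 2)
L2 track_target: active, inhibitor → wire = none
L3 recharge: active, inhibitor → wire = none
L4 phototaxis: idle → wire stays none
actuator = none

none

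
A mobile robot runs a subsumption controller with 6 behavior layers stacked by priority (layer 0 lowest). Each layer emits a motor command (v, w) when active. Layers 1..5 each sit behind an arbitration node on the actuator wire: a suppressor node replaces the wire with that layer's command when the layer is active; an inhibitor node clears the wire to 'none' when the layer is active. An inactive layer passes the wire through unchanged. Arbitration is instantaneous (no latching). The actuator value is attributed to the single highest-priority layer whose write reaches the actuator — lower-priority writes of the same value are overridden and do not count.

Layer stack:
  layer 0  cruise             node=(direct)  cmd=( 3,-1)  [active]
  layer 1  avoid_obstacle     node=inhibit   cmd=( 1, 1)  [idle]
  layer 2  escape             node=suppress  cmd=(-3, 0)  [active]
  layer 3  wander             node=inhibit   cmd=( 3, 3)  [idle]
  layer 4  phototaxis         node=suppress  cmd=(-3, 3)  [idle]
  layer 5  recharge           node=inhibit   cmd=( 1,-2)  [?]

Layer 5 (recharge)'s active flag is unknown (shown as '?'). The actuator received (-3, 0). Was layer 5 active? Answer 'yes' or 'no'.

no

If layer 5 is active=yes:
  actuator would be none
If layer 5 is active=no:
  actuator would be (-3, 0)
Observed (-3, 0), so layer 5 was idle.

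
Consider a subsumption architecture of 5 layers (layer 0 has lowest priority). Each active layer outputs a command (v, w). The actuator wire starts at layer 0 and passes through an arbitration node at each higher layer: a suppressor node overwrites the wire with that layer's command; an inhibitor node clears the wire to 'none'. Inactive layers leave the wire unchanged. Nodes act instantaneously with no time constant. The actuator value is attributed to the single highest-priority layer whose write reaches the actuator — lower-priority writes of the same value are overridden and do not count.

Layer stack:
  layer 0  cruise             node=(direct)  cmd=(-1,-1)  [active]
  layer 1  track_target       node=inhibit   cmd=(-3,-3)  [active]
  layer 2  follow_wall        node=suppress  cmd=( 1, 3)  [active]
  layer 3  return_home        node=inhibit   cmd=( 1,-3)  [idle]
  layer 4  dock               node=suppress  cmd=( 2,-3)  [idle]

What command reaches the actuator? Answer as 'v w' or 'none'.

L0 cruise: active, feeds wire = (-1, -1)
L1 track_target: active, inhibitor → wire = none
L2 follow_wall: active, suppressor → wire = (1, 3)
L3 return_home: idle → wire stays (1, 3)
L4 dock: idle → wire stays (1, 3)
actuator = (1, 3)

1 3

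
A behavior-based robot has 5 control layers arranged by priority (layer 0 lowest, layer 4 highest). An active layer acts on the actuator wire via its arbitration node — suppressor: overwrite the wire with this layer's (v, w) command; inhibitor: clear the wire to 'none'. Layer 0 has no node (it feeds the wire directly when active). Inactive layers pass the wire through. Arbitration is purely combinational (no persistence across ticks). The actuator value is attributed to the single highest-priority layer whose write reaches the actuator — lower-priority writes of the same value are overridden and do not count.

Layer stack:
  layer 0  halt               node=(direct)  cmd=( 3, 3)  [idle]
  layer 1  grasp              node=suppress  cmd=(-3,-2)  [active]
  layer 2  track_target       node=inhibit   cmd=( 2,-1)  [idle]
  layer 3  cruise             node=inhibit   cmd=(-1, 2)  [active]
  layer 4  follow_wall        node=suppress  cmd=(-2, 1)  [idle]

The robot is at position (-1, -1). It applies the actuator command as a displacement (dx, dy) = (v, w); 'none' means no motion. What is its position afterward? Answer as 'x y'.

-1 -1

[0] halt off; wire := none
[1] grasp on (suppress); wire := (-3, -2)
[2] track_target off; pass (-3, -2)
[3] cruise on (inhibit); wire := none
[4] follow_wall off; pass none
output none
position: (-1, -1) + none = (-1, -1)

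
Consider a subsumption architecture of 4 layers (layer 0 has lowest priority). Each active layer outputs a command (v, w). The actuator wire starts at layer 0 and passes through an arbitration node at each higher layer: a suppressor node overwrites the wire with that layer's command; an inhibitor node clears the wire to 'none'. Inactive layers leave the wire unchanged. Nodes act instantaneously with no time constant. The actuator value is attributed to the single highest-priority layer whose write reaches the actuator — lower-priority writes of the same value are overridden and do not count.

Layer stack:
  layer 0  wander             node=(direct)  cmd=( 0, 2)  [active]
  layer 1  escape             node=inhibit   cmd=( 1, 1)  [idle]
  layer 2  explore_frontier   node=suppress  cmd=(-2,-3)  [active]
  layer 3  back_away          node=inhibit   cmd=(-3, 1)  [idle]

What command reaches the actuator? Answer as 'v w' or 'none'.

[0] wander on; wire := (0, 2)
[1] escape off; pass (0, 2)
[2] explore_frontier on (suppress); wire := (-2, -3)
[3] back_away off; pass (-2, -3)
output (-2, -3)

-2 -3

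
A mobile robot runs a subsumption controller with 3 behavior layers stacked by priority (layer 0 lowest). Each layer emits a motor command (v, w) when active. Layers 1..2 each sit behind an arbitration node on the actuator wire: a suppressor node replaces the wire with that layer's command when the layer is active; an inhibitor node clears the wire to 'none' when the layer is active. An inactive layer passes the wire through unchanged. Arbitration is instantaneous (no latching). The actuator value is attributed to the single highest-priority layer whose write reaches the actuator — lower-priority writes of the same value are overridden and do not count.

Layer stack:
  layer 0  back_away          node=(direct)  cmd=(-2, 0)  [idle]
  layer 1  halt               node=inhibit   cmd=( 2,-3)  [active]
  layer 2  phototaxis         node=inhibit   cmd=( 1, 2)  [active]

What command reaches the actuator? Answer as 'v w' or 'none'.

none

layer 0 (back_away) idle — none
layer 1 (halt) active — inhibits: none
layer 2 (phototaxis) active — inhibits: none
→ actuator none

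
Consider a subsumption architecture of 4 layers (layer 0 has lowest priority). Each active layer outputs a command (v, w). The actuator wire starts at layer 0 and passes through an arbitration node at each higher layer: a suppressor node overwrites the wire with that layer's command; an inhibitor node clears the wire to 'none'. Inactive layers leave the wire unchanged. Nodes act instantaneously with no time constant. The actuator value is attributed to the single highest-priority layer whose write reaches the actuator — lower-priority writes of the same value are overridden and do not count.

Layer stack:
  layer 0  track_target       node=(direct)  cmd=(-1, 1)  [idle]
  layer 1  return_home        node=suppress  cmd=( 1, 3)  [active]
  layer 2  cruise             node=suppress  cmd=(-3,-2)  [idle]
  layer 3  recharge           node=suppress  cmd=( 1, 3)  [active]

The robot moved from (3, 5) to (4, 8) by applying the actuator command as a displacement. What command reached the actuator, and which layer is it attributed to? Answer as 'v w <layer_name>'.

1 3 recharge

displacement = (4, 8) − (3, 5) = (1, 3)
layer 0 (track_target) idle — none
layer 1 (return_home) active — suppresses: (1, 3)
layer 2 (cruise) idle — unchanged: (1, 3)
layer 3 (recharge) active — suppresses: (1, 3)
→ actuator (1, 3) — from layer 3 (recharge)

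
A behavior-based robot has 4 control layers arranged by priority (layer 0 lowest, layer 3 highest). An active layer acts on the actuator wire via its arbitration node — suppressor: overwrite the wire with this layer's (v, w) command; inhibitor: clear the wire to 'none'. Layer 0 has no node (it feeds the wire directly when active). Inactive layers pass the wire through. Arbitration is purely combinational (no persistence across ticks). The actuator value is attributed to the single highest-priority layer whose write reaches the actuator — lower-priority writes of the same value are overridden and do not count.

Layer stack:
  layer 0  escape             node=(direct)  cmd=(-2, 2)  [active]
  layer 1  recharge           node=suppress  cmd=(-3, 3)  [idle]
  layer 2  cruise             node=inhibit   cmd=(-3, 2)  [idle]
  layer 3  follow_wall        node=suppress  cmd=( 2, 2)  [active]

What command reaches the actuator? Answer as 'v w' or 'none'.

L0 escape: active, feeds wire = (-2, 2)
L1 recharge: idle → wire stays (-2, 2)
L2 cruise: idle → wire stays (-2, 2)
L3 follow_wall: active, suppressor → wire = (2, 2)
actuator = (2, 2)

2 2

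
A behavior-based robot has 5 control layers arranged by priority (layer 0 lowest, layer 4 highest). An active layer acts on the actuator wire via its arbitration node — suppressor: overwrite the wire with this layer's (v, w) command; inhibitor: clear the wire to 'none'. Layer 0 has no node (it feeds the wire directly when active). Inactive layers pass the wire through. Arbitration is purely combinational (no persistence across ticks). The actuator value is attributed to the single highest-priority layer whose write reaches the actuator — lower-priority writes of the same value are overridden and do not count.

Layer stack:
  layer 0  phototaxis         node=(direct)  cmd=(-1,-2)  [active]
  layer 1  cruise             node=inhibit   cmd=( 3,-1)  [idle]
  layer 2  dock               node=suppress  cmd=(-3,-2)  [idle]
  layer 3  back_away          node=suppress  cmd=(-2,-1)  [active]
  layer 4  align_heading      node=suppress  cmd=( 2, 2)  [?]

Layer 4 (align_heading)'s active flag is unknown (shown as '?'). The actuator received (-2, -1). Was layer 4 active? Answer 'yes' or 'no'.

no

If layer 4 is active=yes:
  actuator would be (2, 2)
If layer 4 is active=no:
  actuator would be (-2, -1)
Observed (-2, -1), so layer 4 was idle.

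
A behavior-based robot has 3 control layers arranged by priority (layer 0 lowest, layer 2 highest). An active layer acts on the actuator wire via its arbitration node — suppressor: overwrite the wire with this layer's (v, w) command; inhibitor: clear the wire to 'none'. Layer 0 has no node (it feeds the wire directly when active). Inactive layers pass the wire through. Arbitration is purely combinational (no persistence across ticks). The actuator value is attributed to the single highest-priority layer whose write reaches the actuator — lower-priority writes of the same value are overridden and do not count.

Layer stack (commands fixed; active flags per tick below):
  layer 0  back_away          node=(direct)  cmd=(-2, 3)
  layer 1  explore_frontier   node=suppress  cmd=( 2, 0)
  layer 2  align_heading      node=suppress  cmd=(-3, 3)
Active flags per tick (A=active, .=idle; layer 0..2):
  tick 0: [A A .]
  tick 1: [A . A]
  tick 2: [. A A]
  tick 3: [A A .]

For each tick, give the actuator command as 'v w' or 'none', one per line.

tick 0:
  layer 0 (back_away) active — direct: (-2, 3)
  layer 1 (explore_frontier) active — suppresses: (2, 0)
  layer 2 (align_heading) idle — unchanged: (2, 0)
  → actuator (2, 0)
tick 1:
  layer 0 (back_away) active — direct: (-2, 3)
  layer 1 (explore_frontier) idle — unchanged: (-2, 3)
  layer 2 (align_heading) active — suppresses: (-3, 3)
  → actuator (-3, 3)
tick 2:
  layer 0 (back_away) idle — none
  layer 1 (explore_frontier) active — suppresses: (2, 0)
  layer 2 (align_heading) active — suppresses: (-3, 3)
  → actuator (-3, 3)
tick 3:
  layer 0 (back_away) active — direct: (-2, 3)
  layer 1 (explore_frontier) active — suppresses: (2, 0)
  layer 2 (align_heading) idle — unchanged: (2, 0)
  → actuator (2, 0)

2 0
-3 3
-3 3
2 0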